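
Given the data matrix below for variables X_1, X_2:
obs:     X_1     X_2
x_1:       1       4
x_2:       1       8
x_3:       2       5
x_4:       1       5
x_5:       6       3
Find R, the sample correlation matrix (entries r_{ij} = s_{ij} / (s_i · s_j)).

Step 1 — column means:
  mean(X_1) = (1 + 1 + 2 + 1 + 6) / 5 = 11/5 = 2.2
  mean(X_2) = (4 + 8 + 5 + 5 + 3) / 5 = 25/5 = 5

Step 2 — sample variances and covariances s[i,j] = (1/(n-1)) · Σ_k (x_{k,i} - mean_i) · (x_{k,j} - mean_j), with n-1 = 4:
  s[X_1,X_1] = ((-1.2)·(-1.2) + (-1.2)·(-1.2) + (-0.2)·(-0.2) + (-1.2)·(-1.2) + (3.8)·(3.8)) / 4 = 18.8/4 = 4.7
  s[X_1,X_2] = ((-1.2)·(-1) + (-1.2)·(3) + (-0.2)·(0) + (-1.2)·(0) + (3.8)·(-2)) / 4 = -10/4 = -2.5
  s[X_2,X_2] = ((-1)·(-1) + (3)·(3) + (0)·(0) + (0)·(0) + (-2)·(-2)) / 4 = 14/4 = 3.5
  Sample standard deviations s_i = √(s[i,i]):
  s(X_1) = √(4.7) = 2.1679
  s(X_2) = √(3.5) = 1.8708

Step 3 — r_{ij} = s_{ij} / (s_i · s_j):
  r[X_1,X_1] = 1 (diagonal).
  r[X_1,X_2] = -2.5 / (2.1679 · 1.8708) = -2.5 / 4.0559 = -0.6164
  r[X_2,X_2] = 1 (diagonal).

R is symmetric with unit diagonal. Assembling:

R = [[1, -0.6164],
 [-0.6164, 1]]


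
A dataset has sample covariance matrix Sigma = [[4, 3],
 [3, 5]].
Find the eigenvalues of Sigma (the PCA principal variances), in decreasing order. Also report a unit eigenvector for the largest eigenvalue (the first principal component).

Step 1 — characteristic polynomial of 2×2 Sigma:
  det(Sigma - λI) = λ² - trace · λ + det = 0.
  trace = 4 + 5 = 9, det = 4·5 - (3)² = 11.
Step 2 — discriminant:
  Δ = trace² - 4·det = 81 - 44 = 37.
Step 3 — eigenvalues:
  λ = (trace ± √Δ)/2 = (9 ± 6.0828)/2,
  λ_1 = 7.5414,  λ_2 = 1.4586.

Step 4 — unit eigenvector for λ_1: solve (Sigma - λ_1 I)v = 0. First row:
  (4 - 7.5414)·v_x + (3)·v_y = 0, i.e. (-3.5414)·v_x + (3)·v_y = 0,
  so v ∝ (b, λ_1 - a) = (3, 3.5414) = u.
  ||u|| = √((3)² + (3.5414)²) = √(21.5414) ≈ 4.6413,
  v_1 = u/||u|| ≈ (0.6464, 0.763) (||v_1|| = 1).

λ_1 = 7.5414,  λ_2 = 1.4586;  v_1 ≈ (0.6464, 0.763)


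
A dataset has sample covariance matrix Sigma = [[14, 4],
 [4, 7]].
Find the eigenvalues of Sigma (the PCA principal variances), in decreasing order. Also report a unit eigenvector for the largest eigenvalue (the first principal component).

Step 1 — characteristic polynomial of 2×2 Sigma:
  det(Sigma - λI) = λ² - trace · λ + det = 0.
  trace = 14 + 7 = 21, det = 14·7 - (4)² = 82.
Step 2 — discriminant:
  Δ = trace² - 4·det = 441 - 328 = 113.
Step 3 — eigenvalues:
  λ = (trace ± √Δ)/2 = (21 ± 10.6301)/2,
  λ_1 = 15.8151,  λ_2 = 5.1849.

Step 4 — unit eigenvector for λ_1: solve (Sigma - λ_1 I)v = 0. First row:
  (14 - 15.8151)·v_x + (4)·v_y = 0, i.e. (-1.8151)·v_x + (4)·v_y = 0,
  so v ∝ (b, λ_1 - a) = (4, 1.8151) = u.
  ||u|| = √((4)² + (1.8151)²) = √(19.2945) ≈ 4.3925,
  v_1 = u/||u|| ≈ (0.9106, 0.4132) (||v_1|| = 1).

λ_1 = 15.8151,  λ_2 = 5.1849;  v_1 ≈ (0.9106, 0.4132)


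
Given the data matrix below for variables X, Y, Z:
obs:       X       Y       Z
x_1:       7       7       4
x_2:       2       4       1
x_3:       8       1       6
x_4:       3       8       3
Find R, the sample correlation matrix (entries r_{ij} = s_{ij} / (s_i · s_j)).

Step 1 — column means:
  mean(X) = (7 + 2 + 8 + 3) / 4 = 20/4 = 5
  mean(Y) = (7 + 4 + 1 + 8) / 4 = 20/4 = 5
  mean(Z) = (4 + 1 + 6 + 3) / 4 = 14/4 = 3.5

Step 2 — sample variances and covariances s[i,j] = (1/(n-1)) · Σ_k (x_{k,i} - mean_i) · (x_{k,j} - mean_j), with n-1 = 3:
  s[X,X] = ((2)·(2) + (-3)·(-3) + (3)·(3) + (-2)·(-2)) / 3 = 26/3 = 8.6667
  s[X,Y] = ((2)·(2) + (-3)·(-1) + (3)·(-4) + (-2)·(3)) / 3 = -11/3 = -3.6667
  s[X,Z] = ((2)·(0.5) + (-3)·(-2.5) + (3)·(2.5) + (-2)·(-0.5)) / 3 = 17/3 = 5.6667
  s[Y,Y] = ((2)·(2) + (-1)·(-1) + (-4)·(-4) + (3)·(3)) / 3 = 30/3 = 10
  s[Y,Z] = ((2)·(0.5) + (-1)·(-2.5) + (-4)·(2.5) + (3)·(-0.5)) / 3 = -8/3 = -2.6667
  s[Z,Z] = ((0.5)·(0.5) + (-2.5)·(-2.5) + (2.5)·(2.5) + (-0.5)·(-0.5)) / 3 = 13/3 = 4.3333
  Sample standard deviations s_i = √(s[i,i]):
  s(X) = √(8.6667) = 2.9439
  s(Y) = √(10) = 3.1623
  s(Z) = √(4.3333) = 2.0817

Step 3 — r_{ij} = s_{ij} / (s_i · s_j):
  r[X,X] = 1 (diagonal).
  r[X,Y] = -3.6667 / (2.9439 · 3.1623) = -3.6667 / 9.3095 = -0.3939
  r[X,Z] = 5.6667 / (2.9439 · 2.0817) = 5.6667 / 6.1283 = 0.9247
  r[Y,Y] = 1 (diagonal).
  r[Y,Z] = -2.6667 / (3.1623 · 2.0817) = -2.6667 / 6.5828 = -0.4051
  r[Z,Z] = 1 (diagonal).

R is symmetric with unit diagonal. Assembling:

R = [[1, -0.3939, 0.9247],
 [-0.3939, 1, -0.4051],
 [0.9247, -0.4051, 1]]


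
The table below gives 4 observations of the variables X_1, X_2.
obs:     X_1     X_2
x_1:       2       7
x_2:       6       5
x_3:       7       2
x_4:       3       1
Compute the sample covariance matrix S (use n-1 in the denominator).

Step 1 — column means:
  mean(X_1) = (2 + 6 + 7 + 3) / 4 = 18/4 = 4.5
  mean(X_2) = (7 + 5 + 2 + 1) / 4 = 15/4 = 3.75

Step 2 — sample covariance S[i,j] = (1/(n-1)) · Σ_k (x_{k,i} - mean_i) · (x_{k,j} - mean_j), with n-1 = 3.
  S[X_1,X_1] = ((-2.5)·(-2.5) + (1.5)·(1.5) + (2.5)·(2.5) + (-1.5)·(-1.5)) / 3 = 17/3 = 5.6667
  S[X_1,X_2] = ((-2.5)·(3.25) + (1.5)·(1.25) + (2.5)·(-1.75) + (-1.5)·(-2.75)) / 3 = -6.5/3 = -2.1667
  S[X_2,X_2] = ((3.25)·(3.25) + (1.25)·(1.25) + (-1.75)·(-1.75) + (-2.75)·(-2.75)) / 3 = 22.75/3 = 7.5833

S is symmetric (S[j,i] = S[i,j]). Assembling:

S = [[5.6667, -2.1667],
 [-2.1667, 7.5833]]


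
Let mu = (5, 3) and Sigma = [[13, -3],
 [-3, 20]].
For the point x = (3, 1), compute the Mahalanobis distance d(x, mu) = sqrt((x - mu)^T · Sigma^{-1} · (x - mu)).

Step 1 — centre the observation: (x - mu) = (-2, -2).

Step 2 — invert Sigma. det(Sigma) = 13·20 - (-3)² = 251.
  Sigma^{-1} = (1/det) · [[d, -b], [-b, a]] = [[0.0797, 0.012],
 [0.012, 0.0518]].

Step 3 — form the quadratic (x - mu)^T · Sigma^{-1} · (x - mu):
  Sigma^{-1} · (x - mu) = (-0.1833, -0.1275).
  (x - mu)^T · [Sigma^{-1} · (x - mu)] = (-2)·(-0.1833) + (-2)·(-0.1275) = 0.6215.

Step 4 — take square root: d = √(0.6215) ≈ 0.7884.

d(x, mu) = √(0.6215) ≈ 0.7884


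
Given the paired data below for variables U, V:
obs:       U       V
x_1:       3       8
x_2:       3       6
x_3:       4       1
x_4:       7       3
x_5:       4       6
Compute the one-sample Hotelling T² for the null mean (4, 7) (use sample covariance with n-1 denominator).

Step 1 — sample mean vector:
  mean(U) = (3 + 3 + 4 + 7 + 4) / 5 = 21/5 = 4.2
  mean(V) = (8 + 6 + 1 + 3 + 6) / 5 = 24/5 = 4.8
  x̄ = (4.2, 4.8),  deviation x̄ - mu_0 = (4.2, 4.8) - (4, 7) = (0.2, -2.2).

Step 2 — sample covariance matrix, S[i,j] = (1/(n-1)) · Σ_k (x_{k,i} - mean_i) · (x_{k,j} - mean_j), divisor n-1 = 4:
  S[U,U] = ((-1.2)·(-1.2) + (-1.2)·(-1.2) + (-0.2)·(-0.2) + (2.8)·(2.8) + (-0.2)·(-0.2)) / 4 = 10.8/4 = 2.7
  S[U,V] = ((-1.2)·(3.2) + (-1.2)·(1.2) + (-0.2)·(-3.8) + (2.8)·(-1.8) + (-0.2)·(1.2)) / 4 = -9.8/4 = -2.45
  S[V,V] = ((3.2)·(3.2) + (1.2)·(1.2) + (-3.8)·(-3.8) + (-1.8)·(-1.8) + (1.2)·(1.2)) / 4 = 30.8/4 = 7.7
  S = [[2.7, -2.45],
 [-2.45, 7.7]].

Step 3 — invert S. det(S) = 2.7·7.7 - (-2.45)² = 14.7875.
  S^{-1} = (1/det) · [[d, -b], [-b, a]] = [[0.5207, 0.1657],
 [0.1657, 0.1826]].

Step 4 — quadratic form (x̄ - mu_0)^T · S^{-1} · (x̄ - mu_0):
  S^{-1} · (x̄ - mu_0) = (-0.2604, -0.3686),
  (x̄ - mu_0)^T · [...] = (0.2)·(-0.2604) + (-2.2)·(-0.3686) = 0.7587.

Step 5 — scale by n: T² = 5 · 0.7587 = 3.7937.

T² ≈ 3.7937


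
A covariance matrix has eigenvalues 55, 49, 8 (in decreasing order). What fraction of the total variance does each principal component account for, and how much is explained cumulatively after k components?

Step 1 — total variance = trace(Sigma) = Σ λ_i = 55 + 49 + 8 = 112.

Step 2 — fraction explained by component i = λ_i / Σ λ:
  PC1: 55/112 = 0.4911
  PC2: 49/112 = 0.4375
  PC3: 8/112 = 0.0714

Step 3 — cumulative fraction after k components = (λ_1 + ... + λ_k) / Σ λ:
  k = 1: 55/112 = 0.4911
  k = 2: (55 + 49)/112 = 104/112 = 0.9286
  k = 3: (55 + 49 + 8)/112 = 112/112 = 1

Summary (fraction, with percent):

explained: PC1 0.4911 (49.11%), PC2 0.4375 (43.75%), PC3 0.0714 (7.14%);  cumulative: 0.4911, 0.9286, 1


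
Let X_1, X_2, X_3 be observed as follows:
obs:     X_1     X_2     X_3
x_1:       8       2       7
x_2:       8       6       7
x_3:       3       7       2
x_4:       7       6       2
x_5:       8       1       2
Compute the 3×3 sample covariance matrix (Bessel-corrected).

Step 1 — column means:
  mean(X_1) = (8 + 8 + 3 + 7 + 8) / 5 = 34/5 = 6.8
  mean(X_2) = (2 + 6 + 7 + 6 + 1) / 5 = 22/5 = 4.4
  mean(X_3) = (7 + 7 + 2 + 2 + 2) / 5 = 20/5 = 4

Step 2 — sample covariance S[i,j] = (1/(n-1)) · Σ_k (x_{k,i} - mean_i) · (x_{k,j} - mean_j), with n-1 = 4.
  S[X_1,X_1] = ((1.2)·(1.2) + (1.2)·(1.2) + (-3.8)·(-3.8) + (0.2)·(0.2) + (1.2)·(1.2)) / 4 = 18.8/4 = 4.7
  S[X_1,X_2] = ((1.2)·(-2.4) + (1.2)·(1.6) + (-3.8)·(2.6) + (0.2)·(1.6) + (1.2)·(-3.4)) / 4 = -14.6/4 = -3.65
  S[X_1,X_3] = ((1.2)·(3) + (1.2)·(3) + (-3.8)·(-2) + (0.2)·(-2) + (1.2)·(-2)) / 4 = 12/4 = 3
  S[X_2,X_2] = ((-2.4)·(-2.4) + (1.6)·(1.6) + (2.6)·(2.6) + (1.6)·(1.6) + (-3.4)·(-3.4)) / 4 = 29.2/4 = 7.3
  S[X_2,X_3] = ((-2.4)·(3) + (1.6)·(3) + (2.6)·(-2) + (1.6)·(-2) + (-3.4)·(-2)) / 4 = -4/4 = -1
  S[X_3,X_3] = ((3)·(3) + (3)·(3) + (-2)·(-2) + (-2)·(-2) + (-2)·(-2)) / 4 = 30/4 = 7.5

S is symmetric (S[j,i] = S[i,j]). Assembling:

S = [[4.7, -3.65, 3],
 [-3.65, 7.3, -1],
 [3, -1, 7.5]]


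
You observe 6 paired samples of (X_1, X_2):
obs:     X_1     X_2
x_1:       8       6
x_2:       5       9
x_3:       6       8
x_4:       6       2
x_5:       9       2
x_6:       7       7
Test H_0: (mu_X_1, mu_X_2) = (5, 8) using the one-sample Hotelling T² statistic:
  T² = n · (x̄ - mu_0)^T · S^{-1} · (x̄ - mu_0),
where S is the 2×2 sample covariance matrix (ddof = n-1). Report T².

Step 1 — sample mean vector:
  mean(X_1) = (8 + 5 + 6 + 6 + 9 + 7) / 6 = 41/6 = 6.8333
  mean(X_2) = (6 + 9 + 8 + 2 + 2 + 7) / 6 = 34/6 = 5.6667
  x̄ = (6.8333, 5.6667),  deviation x̄ - mu_0 = (6.8333, 5.6667) - (5, 8) = (1.8333, -2.3333).

Step 2 — sample covariance matrix, S[i,j] = (1/(n-1)) · Σ_k (x_{k,i} - mean_i) · (x_{k,j} - mean_j), divisor n-1 = 5:
  S[X_1,X_1] = ((1.1667)·(1.1667) + (-1.8333)·(-1.8333) + (-0.8333)·(-0.8333) + (-0.8333)·(-0.8333) + (2.1667)·(2.1667) + (0.1667)·(0.1667)) / 5 = 10.8333/5 = 2.1667
  S[X_1,X_2] = ((1.1667)·(0.3333) + (-1.8333)·(3.3333) + (-0.8333)·(2.3333) + (-0.8333)·(-3.6667) + (2.1667)·(-3.6667) + (0.1667)·(1.3333)) / 5 = -12.3333/5 = -2.4667
  S[X_2,X_2] = ((0.3333)·(0.3333) + (3.3333)·(3.3333) + (2.3333)·(2.3333) + (-3.6667)·(-3.6667) + (-3.6667)·(-3.6667) + (1.3333)·(1.3333)) / 5 = 45.3333/5 = 9.0667
  S = [[2.1667, -2.4667],
 [-2.4667, 9.0667]].

Step 3 — invert S. det(S) = 2.1667·9.0667 - (-2.4667)² = 13.56.
  S^{-1} = (1/det) · [[d, -b], [-b, a]] = [[0.6686, 0.1819],
 [0.1819, 0.1598]].

Step 4 — quadratic form (x̄ - mu_0)^T · S^{-1} · (x̄ - mu_0):
  S^{-1} · (x̄ - mu_0) = (0.8014, -0.0393),
  (x̄ - mu_0)^T · [...] = (1.8333)·(0.8014) + (-2.3333)·(-0.0393) = 1.561.

Step 5 — scale by n: T² = 6 · 1.561 = 9.3658.

T² ≈ 9.3658


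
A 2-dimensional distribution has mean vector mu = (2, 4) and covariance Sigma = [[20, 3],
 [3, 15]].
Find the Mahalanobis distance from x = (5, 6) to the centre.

Step 1 — centre the observation: (x - mu) = (3, 2).

Step 2 — invert Sigma. det(Sigma) = 20·15 - (3)² = 291.
  Sigma^{-1} = (1/det) · [[d, -b], [-b, a]] = [[0.0515, -0.0103],
 [-0.0103, 0.0687]].

Step 3 — form the quadratic (x - mu)^T · Sigma^{-1} · (x - mu):
  Sigma^{-1} · (x - mu) = (0.134, 0.1065).
  (x - mu)^T · [Sigma^{-1} · (x - mu)] = (3)·(0.134) + (2)·(0.1065) = 0.6151.

Step 4 — take square root: d = √(0.6151) ≈ 0.7843.

d(x, mu) = √(0.6151) ≈ 0.7843


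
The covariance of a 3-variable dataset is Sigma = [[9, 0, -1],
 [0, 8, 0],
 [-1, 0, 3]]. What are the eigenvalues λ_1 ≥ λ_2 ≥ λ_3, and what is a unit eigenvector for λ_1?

Step 1 — characteristic polynomial p(λ) = det(λI - Sigma) = λ³ - tr·λ² + c_1·λ - det, where tr = trace, c_1 = sum of the principal 2×2 minors, det = det(Sigma):
  tr = 9 + 8 + 3 = 20,
  c_1 = (9·8 - (0)²) + (9·3 - (-1)²) + (8·3 - (0)²) = 72 + 26 + 24 = 122,
  det = 9·(8·3 - (0)²) - (0)·((0)·3 - (0)·(-1)) + (-1)·((0)·(0) - 8·(-1)) = 9·(24) - (0)·(0) + (-1)·(8) = 208.
  So p(λ) = λ³ - 20λ² + 122λ - 208.
Step 2 — look for an integer root (rational root theorem: any rational root is an integer divisor of 208). Testing λ = 8:
  p(8) = 512 - 1280 + 976 - 208 = 0  ✓
  Dividing out (λ - 8): p(λ) = (λ - 8)(λ² - 12λ + 26).
Step 3 — remaining eigenvalues from the quadratic λ² - 12λ + 26 = 0:
  Δ = 12² - 4·26 = 144 - 104 = 40,  λ = (12 ± √40)/2 = (12 ± 6.3246)/2 ≈ 9.1623 or 2.8377.
  Sorted: λ_1 = 9.1623,  λ_2 = 8,  λ_3 = 2.8377  (check: sum = 20 = tr ✓).

Step 4 — unit eigenvector for λ_1 ≈ 9.1623: v spans the null space of (Sigma - λ_1 I), whose rows are
  r_1 = (-0.1623, 0, -1),  r_2 = (0, -1.1623, 0),  r_3 = (-1, 0, -6.1623).
  v is orthogonal to every row, so take v ∝ r_1 × r_2 = ((0)·(0) - (-1)·(-1.1623), (-1)·(0) - (-0.1623)·(0), (-0.1623)·(-1.1623) - (0)·(0)) ≈ (-1.1623, 0, 0.1886).
  Rescale (multiply by -1 so the first nonzero entry is positive): u = (1.1623, 0, -0.1886).
  ||u|| = √((1.1623)² + (0)² + (-0.1886)²) = √(1.3865) ≈ 1.1775,  v_1 = u/||u|| ≈ (0.9871, 0, -0.1602) (||v_1|| = 1).

λ_1 = 9.1623,  λ_2 = 8,  λ_3 = 2.8377;  v_1 ≈ (0.9871, 0, -0.1602)


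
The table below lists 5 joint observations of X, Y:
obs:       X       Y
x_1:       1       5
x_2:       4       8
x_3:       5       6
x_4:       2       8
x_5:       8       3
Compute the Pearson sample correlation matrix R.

Step 1 — column means:
  mean(X) = (1 + 4 + 5 + 2 + 8) / 5 = 20/5 = 4
  mean(Y) = (5 + 8 + 6 + 8 + 3) / 5 = 30/5 = 6

Step 2 — sample variances and covariances s[i,j] = (1/(n-1)) · Σ_k (x_{k,i} - mean_i) · (x_{k,j} - mean_j), with n-1 = 4:
  s[X,X] = ((-3)·(-3) + (0)·(0) + (1)·(1) + (-2)·(-2) + (4)·(4)) / 4 = 30/4 = 7.5
  s[X,Y] = ((-3)·(-1) + (0)·(2) + (1)·(0) + (-2)·(2) + (4)·(-3)) / 4 = -13/4 = -3.25
  s[Y,Y] = ((-1)·(-1) + (2)·(2) + (0)·(0) + (2)·(2) + (-3)·(-3)) / 4 = 18/4 = 4.5
  Sample standard deviations s_i = √(s[i,i]):
  s(X) = √(7.5) = 2.7386
  s(Y) = √(4.5) = 2.1213

Step 3 — r_{ij} = s_{ij} / (s_i · s_j):
  r[X,X] = 1 (diagonal).
  r[X,Y] = -3.25 / (2.7386 · 2.1213) = -3.25 / 5.8095 = -0.5594
  r[Y,Y] = 1 (diagonal).

R is symmetric with unit diagonal. Assembling:

R = [[1, -0.5594],
 [-0.5594, 1]]


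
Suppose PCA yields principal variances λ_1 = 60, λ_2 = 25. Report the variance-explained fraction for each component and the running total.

Step 1 — total variance = trace(Sigma) = Σ λ_i = 60 + 25 = 85.

Step 2 — fraction explained by component i = λ_i / Σ λ:
  PC1: 60/85 = 0.7059
  PC2: 25/85 = 0.2941

Step 3 — cumulative fraction after k components = (λ_1 + ... + λ_k) / Σ λ:
  k = 1: 60/85 = 0.7059
  k = 2: (60 + 25)/85 = 85/85 = 1

Summary (fraction, with percent):

explained: PC1 0.7059 (70.59%), PC2 0.2941 (29.41%);  cumulative: 0.7059, 1


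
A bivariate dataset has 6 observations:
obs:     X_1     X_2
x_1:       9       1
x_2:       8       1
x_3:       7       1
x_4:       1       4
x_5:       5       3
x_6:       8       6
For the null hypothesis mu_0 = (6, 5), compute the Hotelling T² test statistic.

Step 1 — sample mean vector:
  mean(X_1) = (9 + 8 + 7 + 1 + 5 + 8) / 6 = 38/6 = 6.3333
  mean(X_2) = (1 + 1 + 1 + 4 + 3 + 6) / 6 = 16/6 = 2.6667
  x̄ = (6.3333, 2.6667),  deviation x̄ - mu_0 = (6.3333, 2.6667) - (6, 5) = (0.3333, -2.3333).

Step 2 — sample covariance matrix, S[i,j] = (1/(n-1)) · Σ_k (x_{k,i} - mean_i) · (x_{k,j} - mean_j), divisor n-1 = 5:
  S[X_1,X_1] = ((2.6667)·(2.6667) + (1.6667)·(1.6667) + (0.6667)·(0.6667) + (-5.3333)·(-5.3333) + (-1.3333)·(-1.3333) + (1.6667)·(1.6667)) / 5 = 43.3333/5 = 8.6667
  S[X_1,X_2] = ((2.6667)·(-1.6667) + (1.6667)·(-1.6667) + (0.6667)·(-1.6667) + (-5.3333)·(1.3333) + (-1.3333)·(0.3333) + (1.6667)·(3.3333)) / 5 = -10.3333/5 = -2.0667
  S[X_2,X_2] = ((-1.6667)·(-1.6667) + (-1.6667)·(-1.6667) + (-1.6667)·(-1.6667) + (1.3333)·(1.3333) + (0.3333)·(0.3333) + (3.3333)·(3.3333)) / 5 = 21.3333/5 = 4.2667
  S = [[8.6667, -2.0667],
 [-2.0667, 4.2667]].

Step 3 — invert S. det(S) = 8.6667·4.2667 - (-2.0667)² = 32.7067.
  S^{-1} = (1/det) · [[d, -b], [-b, a]] = [[0.1305, 0.0632],
 [0.0632, 0.265]].

Step 4 — quadratic form (x̄ - mu_0)^T · S^{-1} · (x̄ - mu_0):
  S^{-1} · (x̄ - mu_0) = (-0.104, -0.5972),
  (x̄ - mu_0)^T · [...] = (0.3333)·(-0.104) + (-2.3333)·(-0.5972) = 1.3589.

Step 5 — scale by n: T² = 6 · 1.3589 = 8.1533.

T² ≈ 8.1533


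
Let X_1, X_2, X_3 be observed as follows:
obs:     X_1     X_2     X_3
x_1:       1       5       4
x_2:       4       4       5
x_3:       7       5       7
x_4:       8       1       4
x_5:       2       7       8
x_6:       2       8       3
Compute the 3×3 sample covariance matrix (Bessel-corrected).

Step 1 — column means:
  mean(X_1) = (1 + 4 + 7 + 8 + 2 + 2) / 6 = 24/6 = 4
  mean(X_2) = (5 + 4 + 5 + 1 + 7 + 8) / 6 = 30/6 = 5
  mean(X_3) = (4 + 5 + 7 + 4 + 8 + 3) / 6 = 31/6 = 5.1667

Step 2 — sample covariance S[i,j] = (1/(n-1)) · Σ_k (x_{k,i} - mean_i) · (x_{k,j} - mean_j), with n-1 = 5.
  S[X_1,X_1] = ((-3)·(-3) + (0)·(0) + (3)·(3) + (4)·(4) + (-2)·(-2) + (-2)·(-2)) / 5 = 42/5 = 8.4
  S[X_1,X_2] = ((-3)·(0) + (0)·(-1) + (3)·(0) + (4)·(-4) + (-2)·(2) + (-2)·(3)) / 5 = -26/5 = -5.2
  S[X_1,X_3] = ((-3)·(-1.1667) + (0)·(-0.1667) + (3)·(1.8333) + (4)·(-1.1667) + (-2)·(2.8333) + (-2)·(-2.1667)) / 5 = 3/5 = 0.6
  S[X_2,X_2] = ((0)·(0) + (-1)·(-1) + (0)·(0) + (-4)·(-4) + (2)·(2) + (3)·(3)) / 5 = 30/5 = 6
  S[X_2,X_3] = ((0)·(-1.1667) + (-1)·(-0.1667) + (0)·(1.8333) + (-4)·(-1.1667) + (2)·(2.8333) + (3)·(-2.1667)) / 5 = 4/5 = 0.8
  S[X_3,X_3] = ((-1.1667)·(-1.1667) + (-0.1667)·(-0.1667) + (1.8333)·(1.8333) + (-1.1667)·(-1.1667) + (2.8333)·(2.8333) + (-2.1667)·(-2.1667)) / 5 = 18.8333/5 = 3.7667

S is symmetric (S[j,i] = S[i,j]). Assembling:

S = [[8.4, -5.2, 0.6],
 [-5.2, 6, 0.8],
 [0.6, 0.8, 3.7667]]


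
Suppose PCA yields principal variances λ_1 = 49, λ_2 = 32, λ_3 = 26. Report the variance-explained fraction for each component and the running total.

Step 1 — total variance = trace(Sigma) = Σ λ_i = 49 + 32 + 26 = 107.

Step 2 — fraction explained by component i = λ_i / Σ λ:
  PC1: 49/107 = 0.4579
  PC2: 32/107 = 0.2991
  PC3: 26/107 = 0.243

Step 3 — cumulative fraction after k components = (λ_1 + ... + λ_k) / Σ λ:
  k = 1: 49/107 = 0.4579
  k = 2: (49 + 32)/107 = 81/107 = 0.757
  k = 3: (49 + 32 + 26)/107 = 107/107 = 1

Summary (fraction, with percent):

explained: PC1 0.4579 (45.79%), PC2 0.2991 (29.91%), PC3 0.243 (24.3%);  cumulative: 0.4579, 0.757, 1


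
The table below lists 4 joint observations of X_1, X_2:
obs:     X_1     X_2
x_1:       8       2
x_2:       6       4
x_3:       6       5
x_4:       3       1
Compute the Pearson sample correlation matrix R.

Step 1 — column means:
  mean(X_1) = (8 + 6 + 6 + 3) / 4 = 23/4 = 5.75
  mean(X_2) = (2 + 4 + 5 + 1) / 4 = 12/4 = 3

Step 2 — sample variances and covariances s[i,j] = (1/(n-1)) · Σ_k (x_{k,i} - mean_i) · (x_{k,j} - mean_j), with n-1 = 3:
  s[X_1,X_1] = ((2.25)·(2.25) + (0.25)·(0.25) + (0.25)·(0.25) + (-2.75)·(-2.75)) / 3 = 12.75/3 = 4.25
  s[X_1,X_2] = ((2.25)·(-1) + (0.25)·(1) + (0.25)·(2) + (-2.75)·(-2)) / 3 = 4/3 = 1.3333
  s[X_2,X_2] = ((-1)·(-1) + (1)·(1) + (2)·(2) + (-2)·(-2)) / 3 = 10/3 = 3.3333
  Sample standard deviations s_i = √(s[i,i]):
  s(X_1) = √(4.25) = 2.0616
  s(X_2) = √(3.3333) = 1.8257

Step 3 — r_{ij} = s_{ij} / (s_i · s_j):
  r[X_1,X_1] = 1 (diagonal).
  r[X_1,X_2] = 1.3333 / (2.0616 · 1.8257) = 1.3333 / 3.7639 = 0.3542
  r[X_2,X_2] = 1 (diagonal).

R is symmetric with unit diagonal. Assembling:

R = [[1, 0.3542],
 [0.3542, 1]]


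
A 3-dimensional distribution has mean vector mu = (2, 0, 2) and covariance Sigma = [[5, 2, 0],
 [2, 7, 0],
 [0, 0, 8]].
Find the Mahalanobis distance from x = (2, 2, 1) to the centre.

Step 1 — centre the observation: (x - mu) = (0, 2, -1).

Step 2 — invert Sigma (cofactor / det for 3×3, or solve directly):
  Sigma^{-1} = [[0.2258, -0.0645, 0],
 [-0.0645, 0.1613, 0],
 [0, 0, 0.125]].

Step 3 — form the quadratic (x - mu)^T · Sigma^{-1} · (x - mu):
  Sigma^{-1} · (x - mu) = (-0.129, 0.3226, -0.125).
  (x - mu)^T · [Sigma^{-1} · (x - mu)] = (0)·(-0.129) + (2)·(0.3226) + (-1)·(-0.125) = 0.7702.

Step 4 — take square root: d = √(0.7702) ≈ 0.8776.

d(x, mu) = √(0.7702) ≈ 0.8776


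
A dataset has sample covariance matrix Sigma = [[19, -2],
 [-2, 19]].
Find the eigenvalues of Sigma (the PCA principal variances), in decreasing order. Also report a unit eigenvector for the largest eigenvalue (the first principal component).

Step 1 — characteristic polynomial of 2×2 Sigma:
  det(Sigma - λI) = λ² - trace · λ + det = 0.
  trace = 19 + 19 = 38, det = 19·19 - (-2)² = 357.
Step 2 — discriminant:
  Δ = trace² - 4·det = 1444 - 1428 = 16.
Step 3 — eigenvalues:
  λ = (trace ± √Δ)/2 = (38 ± 4)/2,
  λ_1 = 21,  λ_2 = 17.

Step 4 — unit eigenvector for λ_1: solve (Sigma - λ_1 I)v = 0. First row:
  (19 - 21)·v_x + (-2)·v_y = 0, i.e. (-2)·v_x + (-2)·v_y = 0,
  so v ∝ (b, λ_1 - a) = (-2, 2); multiply by -1 so the first entry is positive: u = (2, -2).
  ||u|| = √((2)² + (-2)²) = √(8) ≈ 2.8284,
  v_1 = u/||u|| ≈ (0.7071, -0.7071) (||v_1|| = 1).

λ_1 = 21,  λ_2 = 17;  v_1 ≈ (0.7071, -0.7071)


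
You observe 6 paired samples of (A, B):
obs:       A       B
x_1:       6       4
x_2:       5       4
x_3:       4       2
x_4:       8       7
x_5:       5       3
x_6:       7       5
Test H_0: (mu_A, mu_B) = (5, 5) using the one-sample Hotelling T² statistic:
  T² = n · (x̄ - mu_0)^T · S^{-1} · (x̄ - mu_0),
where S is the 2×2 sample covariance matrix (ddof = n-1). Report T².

Step 1 — sample mean vector:
  mean(A) = (6 + 5 + 4 + 8 + 5 + 7) / 6 = 35/6 = 5.8333
  mean(B) = (4 + 4 + 2 + 7 + 3 + 5) / 6 = 25/6 = 4.1667
  x̄ = (5.8333, 4.1667),  deviation x̄ - mu_0 = (5.8333, 4.1667) - (5, 5) = (0.8333, -0.8333).

Step 2 — sample covariance matrix, S[i,j] = (1/(n-1)) · Σ_k (x_{k,i} - mean_i) · (x_{k,j} - mean_j), divisor n-1 = 5:
  S[A,A] = ((0.1667)·(0.1667) + (-0.8333)·(-0.8333) + (-1.8333)·(-1.8333) + (2.1667)·(2.1667) + (-0.8333)·(-0.8333) + (1.1667)·(1.1667)) / 5 = 10.8333/5 = 2.1667
  S[A,B] = ((0.1667)·(-0.1667) + (-0.8333)·(-0.1667) + (-1.8333)·(-2.1667) + (2.1667)·(2.8333) + (-0.8333)·(-1.1667) + (1.1667)·(0.8333)) / 5 = 12.1667/5 = 2.4333
  S[B,B] = ((-0.1667)·(-0.1667) + (-0.1667)·(-0.1667) + (-2.1667)·(-2.1667) + (2.8333)·(2.8333) + (-1.1667)·(-1.1667) + (0.8333)·(0.8333)) / 5 = 14.8333/5 = 2.9667
  S = [[2.1667, 2.4333],
 [2.4333, 2.9667]].

Step 3 — invert S. det(S) = 2.1667·2.9667 - (2.4333)² = 0.5067.
  S^{-1} = (1/det) · [[d, -b], [-b, a]] = [[5.8553, -4.8026],
 [-4.8026, 4.2763]].

Step 4 — quadratic form (x̄ - mu_0)^T · S^{-1} · (x̄ - mu_0):
  S^{-1} · (x̄ - mu_0) = (8.8816, -7.5658),
  (x̄ - mu_0)^T · [...] = (0.8333)·(8.8816) + (-0.8333)·(-7.5658) = 13.7061.

Step 5 — scale by n: T² = 6 · 13.7061 = 82.2368.

T² ≈ 82.2368


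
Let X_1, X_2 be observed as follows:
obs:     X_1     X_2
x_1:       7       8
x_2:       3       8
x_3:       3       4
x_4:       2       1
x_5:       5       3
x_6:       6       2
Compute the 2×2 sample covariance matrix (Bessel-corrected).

Step 1 — column means:
  mean(X_1) = (7 + 3 + 3 + 2 + 5 + 6) / 6 = 26/6 = 4.3333
  mean(X_2) = (8 + 8 + 4 + 1 + 3 + 2) / 6 = 26/6 = 4.3333

Step 2 — sample covariance S[i,j] = (1/(n-1)) · Σ_k (x_{k,i} - mean_i) · (x_{k,j} - mean_j), with n-1 = 5.
  S[X_1,X_1] = ((2.6667)·(2.6667) + (-1.3333)·(-1.3333) + (-1.3333)·(-1.3333) + (-2.3333)·(-2.3333) + (0.6667)·(0.6667) + (1.6667)·(1.6667)) / 5 = 19.3333/5 = 3.8667
  S[X_1,X_2] = ((2.6667)·(3.6667) + (-1.3333)·(3.6667) + (-1.3333)·(-0.3333) + (-2.3333)·(-3.3333) + (0.6667)·(-1.3333) + (1.6667)·(-2.3333)) / 5 = 8.3333/5 = 1.6667
  S[X_2,X_2] = ((3.6667)·(3.6667) + (3.6667)·(3.6667) + (-0.3333)·(-0.3333) + (-3.3333)·(-3.3333) + (-1.3333)·(-1.3333) + (-2.3333)·(-2.3333)) / 5 = 45.3333/5 = 9.0667

S is symmetric (S[j,i] = S[i,j]). Assembling:

S = [[3.8667, 1.6667],
 [1.6667, 9.0667]]


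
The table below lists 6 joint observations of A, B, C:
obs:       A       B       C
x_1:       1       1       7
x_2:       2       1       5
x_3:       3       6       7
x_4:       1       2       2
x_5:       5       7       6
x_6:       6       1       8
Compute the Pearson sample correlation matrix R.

Step 1 — column means:
  mean(A) = (1 + 2 + 3 + 1 + 5 + 6) / 6 = 18/6 = 3
  mean(B) = (1 + 1 + 6 + 2 + 7 + 1) / 6 = 18/6 = 3
  mean(C) = (7 + 5 + 7 + 2 + 6 + 8) / 6 = 35/6 = 5.8333

Step 2 — sample variances and covariances s[i,j] = (1/(n-1)) · Σ_k (x_{k,i} - mean_i) · (x_{k,j} - mean_j), with n-1 = 5:
  s[A,A] = ((-2)·(-2) + (-1)·(-1) + (0)·(0) + (-2)·(-2) + (2)·(2) + (3)·(3)) / 5 = 22/5 = 4.4
  s[A,B] = ((-2)·(-2) + (-1)·(-2) + (0)·(3) + (-2)·(-1) + (2)·(4) + (3)·(-2)) / 5 = 10/5 = 2
  s[A,C] = ((-2)·(1.1667) + (-1)·(-0.8333) + (0)·(1.1667) + (-2)·(-3.8333) + (2)·(0.1667) + (3)·(2.1667)) / 5 = 13/5 = 2.6
  s[B,B] = ((-2)·(-2) + (-2)·(-2) + (3)·(3) + (-1)·(-1) + (4)·(4) + (-2)·(-2)) / 5 = 38/5 = 7.6
  s[B,C] = ((-2)·(1.1667) + (-2)·(-0.8333) + (3)·(1.1667) + (-1)·(-3.8333) + (4)·(0.1667) + (-2)·(2.1667)) / 5 = 3/5 = 0.6
  s[C,C] = ((1.1667)·(1.1667) + (-0.8333)·(-0.8333) + (1.1667)·(1.1667) + (-3.8333)·(-3.8333) + (0.1667)·(0.1667) + (2.1667)·(2.1667)) / 5 = 22.8333/5 = 4.5667
  Sample standard deviations s_i = √(s[i,i]):
  s(A) = √(4.4) = 2.0976
  s(B) = √(7.6) = 2.7568
  s(C) = √(4.5667) = 2.137

Step 3 — r_{ij} = s_{ij} / (s_i · s_j):
  r[A,A] = 1 (diagonal).
  r[A,B] = 2 / (2.0976 · 2.7568) = 2 / 5.7827 = 0.3459
  r[A,C] = 2.6 / (2.0976 · 2.137) = 2.6 / 4.4826 = 0.58
  r[B,B] = 1 (diagonal).
  r[B,C] = 0.6 / (2.7568 · 2.137) = 0.6 / 5.8912 = 0.1018
  r[C,C] = 1 (diagonal).

R is symmetric with unit diagonal. Assembling:

R = [[1, 0.3459, 0.58],
 [0.3459, 1, 0.1018],
 [0.58, 0.1018, 1]]


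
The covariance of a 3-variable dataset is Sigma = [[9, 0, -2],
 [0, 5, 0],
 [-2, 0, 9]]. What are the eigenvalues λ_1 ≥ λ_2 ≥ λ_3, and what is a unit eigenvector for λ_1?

Step 1 — characteristic polynomial p(λ) = det(λI - Sigma) = λ³ - tr·λ² + c_1·λ - det, where tr = trace, c_1 = sum of the principal 2×2 minors, det = det(Sigma):
  tr = 9 + 5 + 9 = 23,
  c_1 = (9·5 - (0)²) + (9·9 - (-2)²) + (5·9 - (0)²) = 45 + 77 + 45 = 167,
  det = 9·(5·9 - (0)²) - (0)·((0)·9 - (0)·(-2)) + (-2)·((0)·(0) - 5·(-2)) = 9·(45) - (0)·(0) + (-2)·(10) = 385.
  So p(λ) = λ³ - 23λ² + 167λ - 385.
Step 2 — look for an integer root (rational root theorem: any rational root is an integer divisor of 385). Testing λ = 5:
  p(5) = 125 - 575 + 835 - 385 = 0  ✓
  Dividing out (λ - 5): p(λ) = (λ - 5)(λ² - 18λ + 77).
Step 3 — remaining eigenvalues from the quadratic λ² - 18λ + 77 = 0:
  Δ = 18² - 4·77 = 324 - 308 = 16,  λ = (18 ± √16)/2 = (18 ± 4)/2 = 11 or 7.
  Sorted: λ_1 = 11,  λ_2 = 7,  λ_3 = 5  (check: sum = 23 = tr ✓).

Step 4 — unit eigenvector for λ_1 = 11: v spans the null space of (Sigma - λ_1 I), whose rows are
  r_1 = (-2, 0, -2),  r_2 = (0, -6, 0),  r_3 = (-2, 0, -2).
  v is orthogonal to every row, so take v ∝ r_1 × r_2 = ((0)·(0) - (-2)·(-6), (-2)·(0) - (-2)·(0), (-2)·(-6) - (0)·(0)) = (-12, 0, 12).
  Rescale (divide by 12; multiply by -1 so the first nonzero entry is positive): u = (1, 0, -1).
  ||u|| = √((1)² + (0)² + (-1)²) = √(2) ≈ 1.4142,  v_1 = u/||u|| ≈ (0.7071, 0, -0.7071) (||v_1|| = 1).

λ_1 = 11,  λ_2 = 7,  λ_3 = 5;  v_1 ≈ (0.7071, 0, -0.7071)


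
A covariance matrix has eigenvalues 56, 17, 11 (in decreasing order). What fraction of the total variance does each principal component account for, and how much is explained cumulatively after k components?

Step 1 — total variance = trace(Sigma) = Σ λ_i = 56 + 17 + 11 = 84.

Step 2 — fraction explained by component i = λ_i / Σ λ:
  PC1: 56/84 = 0.6667
  PC2: 17/84 = 0.2024
  PC3: 11/84 = 0.131

Step 3 — cumulative fraction after k components = (λ_1 + ... + λ_k) / Σ λ:
  k = 1: 56/84 = 0.6667
  k = 2: (56 + 17)/84 = 73/84 = 0.869
  k = 3: (56 + 17 + 11)/84 = 84/84 = 1

Summary (fraction, with percent):

explained: PC1 0.6667 (66.67%), PC2 0.2024 (20.24%), PC3 0.131 (13.1%);  cumulative: 0.6667, 0.869, 1


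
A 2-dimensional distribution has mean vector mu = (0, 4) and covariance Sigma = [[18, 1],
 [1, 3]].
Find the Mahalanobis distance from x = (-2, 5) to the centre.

Step 1 — centre the observation: (x - mu) = (-2, 1).

Step 2 — invert Sigma. det(Sigma) = 18·3 - (1)² = 53.
  Sigma^{-1} = (1/det) · [[d, -b], [-b, a]] = [[0.0566, -0.0189],
 [-0.0189, 0.3396]].

Step 3 — form the quadratic (x - mu)^T · Sigma^{-1} · (x - mu):
  Sigma^{-1} · (x - mu) = (-0.1321, 0.3774).
  (x - mu)^T · [Sigma^{-1} · (x - mu)] = (-2)·(-0.1321) + (1)·(0.3774) = 0.6415.

Step 4 — take square root: d = √(0.6415) ≈ 0.8009.

d(x, mu) = √(0.6415) ≈ 0.8009


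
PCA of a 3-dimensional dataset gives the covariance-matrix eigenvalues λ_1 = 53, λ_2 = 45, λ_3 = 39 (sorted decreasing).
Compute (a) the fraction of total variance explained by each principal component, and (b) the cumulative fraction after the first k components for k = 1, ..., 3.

Step 1 — total variance = trace(Sigma) = Σ λ_i = 53 + 45 + 39 = 137.

Step 2 — fraction explained by component i = λ_i / Σ λ:
  PC1: 53/137 = 0.3869
  PC2: 45/137 = 0.3285
  PC3: 39/137 = 0.2847

Step 3 — cumulative fraction after k components = (λ_1 + ... + λ_k) / Σ λ:
  k = 1: 53/137 = 0.3869
  k = 2: (53 + 45)/137 = 98/137 = 0.7153
  k = 3: (53 + 45 + 39)/137 = 137/137 = 1

Summary (fraction, with percent):

explained: PC1 0.3869 (38.69%), PC2 0.3285 (32.85%), PC3 0.2847 (28.47%);  cumulative: 0.3869, 0.7153, 1


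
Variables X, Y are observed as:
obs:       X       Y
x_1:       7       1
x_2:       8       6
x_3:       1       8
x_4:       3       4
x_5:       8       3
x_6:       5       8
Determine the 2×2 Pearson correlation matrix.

Step 1 — column means:
  mean(X) = (7 + 8 + 1 + 3 + 8 + 5) / 6 = 32/6 = 5.3333
  mean(Y) = (1 + 6 + 8 + 4 + 3 + 8) / 6 = 30/6 = 5

Step 2 — sample variances and covariances s[i,j] = (1/(n-1)) · Σ_k (x_{k,i} - mean_i) · (x_{k,j} - mean_j), with n-1 = 5:
  s[X,X] = ((1.6667)·(1.6667) + (2.6667)·(2.6667) + (-4.3333)·(-4.3333) + (-2.3333)·(-2.3333) + (2.6667)·(2.6667) + (-0.3333)·(-0.3333)) / 5 = 41.3333/5 = 8.2667
  s[X,Y] = ((1.6667)·(-4) + (2.6667)·(1) + (-4.3333)·(3) + (-2.3333)·(-1) + (2.6667)·(-2) + (-0.3333)·(3)) / 5 = -21/5 = -4.2
  s[Y,Y] = ((-4)·(-4) + (1)·(1) + (3)·(3) + (-1)·(-1) + (-2)·(-2) + (3)·(3)) / 5 = 40/5 = 8
  Sample standard deviations s_i = √(s[i,i]):
  s(X) = √(8.2667) = 2.8752
  s(Y) = √(8) = 2.8284

Step 3 — r_{ij} = s_{ij} / (s_i · s_j):
  r[X,X] = 1 (diagonal).
  r[X,Y] = -4.2 / (2.8752 · 2.8284) = -4.2 / 8.1322 = -0.5165
  r[Y,Y] = 1 (diagonal).

R is symmetric with unit diagonal. Assembling:

R = [[1, -0.5165],
 [-0.5165, 1]]


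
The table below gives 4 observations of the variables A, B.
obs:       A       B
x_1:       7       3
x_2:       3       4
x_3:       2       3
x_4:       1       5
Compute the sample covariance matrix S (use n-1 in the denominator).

Step 1 — column means:
  mean(A) = (7 + 3 + 2 + 1) / 4 = 13/4 = 3.25
  mean(B) = (3 + 4 + 3 + 5) / 4 = 15/4 = 3.75

Step 2 — sample covariance S[i,j] = (1/(n-1)) · Σ_k (x_{k,i} - mean_i) · (x_{k,j} - mean_j), with n-1 = 3.
  S[A,A] = ((3.75)·(3.75) + (-0.25)·(-0.25) + (-1.25)·(-1.25) + (-2.25)·(-2.25)) / 3 = 20.75/3 = 6.9167
  S[A,B] = ((3.75)·(-0.75) + (-0.25)·(0.25) + (-1.25)·(-0.75) + (-2.25)·(1.25)) / 3 = -4.75/3 = -1.5833
  S[B,B] = ((-0.75)·(-0.75) + (0.25)·(0.25) + (-0.75)·(-0.75) + (1.25)·(1.25)) / 3 = 2.75/3 = 0.9167

S is symmetric (S[j,i] = S[i,j]). Assembling:

S = [[6.9167, -1.5833],
 [-1.5833, 0.9167]]


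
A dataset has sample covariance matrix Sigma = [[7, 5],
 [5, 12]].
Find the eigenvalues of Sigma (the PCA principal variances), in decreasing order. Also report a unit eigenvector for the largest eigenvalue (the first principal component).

Step 1 — characteristic polynomial of 2×2 Sigma:
  det(Sigma - λI) = λ² - trace · λ + det = 0.
  trace = 7 + 12 = 19, det = 7·12 - (5)² = 59.
Step 2 — discriminant:
  Δ = trace² - 4·det = 361 - 236 = 125.
Step 3 — eigenvalues:
  λ = (trace ± √Δ)/2 = (19 ± 11.1803)/2,
  λ_1 = 15.0902,  λ_2 = 3.9098.

Step 4 — unit eigenvector for λ_1: solve (Sigma - λ_1 I)v = 0. First row:
  (7 - 15.0902)·v_x + (5)·v_y = 0, i.e. (-8.0902)·v_x + (5)·v_y = 0,
  so v ∝ (b, λ_1 - a) = (5, 8.0902) = u.
  ||u|| = √((5)² + (8.0902)²) = √(90.4508) ≈ 9.5106,
  v_1 = u/||u|| ≈ (0.5257, 0.8507) (||v_1|| = 1).

λ_1 = 15.0902,  λ_2 = 3.9098;  v_1 ≈ (0.5257, 0.8507)


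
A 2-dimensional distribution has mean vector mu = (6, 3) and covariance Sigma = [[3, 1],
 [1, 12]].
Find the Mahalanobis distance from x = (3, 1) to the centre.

Step 1 — centre the observation: (x - mu) = (-3, -2).

Step 2 — invert Sigma. det(Sigma) = 3·12 - (1)² = 35.
  Sigma^{-1} = (1/det) · [[d, -b], [-b, a]] = [[0.3429, -0.0286],
 [-0.0286, 0.0857]].

Step 3 — form the quadratic (x - mu)^T · Sigma^{-1} · (x - mu):
  Sigma^{-1} · (x - mu) = (-0.9714, -0.0857).
  (x - mu)^T · [Sigma^{-1} · (x - mu)] = (-3)·(-0.9714) + (-2)·(-0.0857) = 3.0857.

Step 4 — take square root: d = √(3.0857) ≈ 1.7566.

d(x, mu) = √(3.0857) ≈ 1.7566


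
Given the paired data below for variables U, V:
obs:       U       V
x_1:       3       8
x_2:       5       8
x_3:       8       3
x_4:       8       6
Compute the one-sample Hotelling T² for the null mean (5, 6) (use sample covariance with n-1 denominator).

Step 1 — sample mean vector:
  mean(U) = (3 + 5 + 8 + 8) / 4 = 24/4 = 6
  mean(V) = (8 + 8 + 3 + 6) / 4 = 25/4 = 6.25
  x̄ = (6, 6.25),  deviation x̄ - mu_0 = (6, 6.25) - (5, 6) = (1, 0.25).

Step 2 — sample covariance matrix, S[i,j] = (1/(n-1)) · Σ_k (x_{k,i} - mean_i) · (x_{k,j} - mean_j), divisor n-1 = 3:
  S[U,U] = ((-3)·(-3) + (-1)·(-1) + (2)·(2) + (2)·(2)) / 3 = 18/3 = 6
  S[U,V] = ((-3)·(1.75) + (-1)·(1.75) + (2)·(-3.25) + (2)·(-0.25)) / 3 = -14/3 = -4.6667
  S[V,V] = ((1.75)·(1.75) + (1.75)·(1.75) + (-3.25)·(-3.25) + (-0.25)·(-0.25)) / 3 = 16.75/3 = 5.5833
  S = [[6, -4.6667],
 [-4.6667, 5.5833]].

Step 3 — invert S. det(S) = 6·5.5833 - (-4.6667)² = 11.7222.
  S^{-1} = (1/det) · [[d, -b], [-b, a]] = [[0.4763, 0.3981],
 [0.3981, 0.5118]].

Step 4 — quadratic form (x̄ - mu_0)^T · S^{-1} · (x̄ - mu_0):
  S^{-1} · (x̄ - mu_0) = (0.5758, 0.5261),
  (x̄ - mu_0)^T · [...] = (1)·(0.5758) + (0.25)·(0.5261) = 0.7073.

Step 5 — scale by n: T² = 4 · 0.7073 = 2.8294.

T² ≈ 2.8294


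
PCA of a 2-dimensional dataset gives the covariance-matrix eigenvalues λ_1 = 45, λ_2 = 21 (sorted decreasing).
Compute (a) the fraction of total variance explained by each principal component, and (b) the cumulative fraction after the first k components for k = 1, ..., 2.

Step 1 — total variance = trace(Sigma) = Σ λ_i = 45 + 21 = 66.

Step 2 — fraction explained by component i = λ_i / Σ λ:
  PC1: 45/66 = 0.6818
  PC2: 21/66 = 0.3182

Step 3 — cumulative fraction after k components = (λ_1 + ... + λ_k) / Σ λ:
  k = 1: 45/66 = 0.6818
  k = 2: (45 + 21)/66 = 66/66 = 1

Summary (fraction, with percent):

explained: PC1 0.6818 (68.18%), PC2 0.3182 (31.82%);  cumulative: 0.6818, 1


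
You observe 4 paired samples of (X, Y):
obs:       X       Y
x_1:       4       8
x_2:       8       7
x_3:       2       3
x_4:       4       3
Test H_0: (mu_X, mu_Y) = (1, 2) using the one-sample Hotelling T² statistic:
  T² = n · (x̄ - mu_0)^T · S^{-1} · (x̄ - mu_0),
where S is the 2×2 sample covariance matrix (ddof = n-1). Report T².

Step 1 — sample mean vector:
  mean(X) = (4 + 8 + 2 + 4) / 4 = 18/4 = 4.5
  mean(Y) = (8 + 7 + 3 + 3) / 4 = 21/4 = 5.25
  x̄ = (4.5, 5.25),  deviation x̄ - mu_0 = (4.5, 5.25) - (1, 2) = (3.5, 3.25).

Step 2 — sample covariance matrix, S[i,j] = (1/(n-1)) · Σ_k (x_{k,i} - mean_i) · (x_{k,j} - mean_j), divisor n-1 = 3:
  S[X,X] = ((-0.5)·(-0.5) + (3.5)·(3.5) + (-2.5)·(-2.5) + (-0.5)·(-0.5)) / 3 = 19/3 = 6.3333
  S[X,Y] = ((-0.5)·(2.75) + (3.5)·(1.75) + (-2.5)·(-2.25) + (-0.5)·(-2.25)) / 3 = 11.5/3 = 3.8333
  S[Y,Y] = ((2.75)·(2.75) + (1.75)·(1.75) + (-2.25)·(-2.25) + (-2.25)·(-2.25)) / 3 = 20.75/3 = 6.9167
  S = [[6.3333, 3.8333],
 [3.8333, 6.9167]].

Step 3 — invert S. det(S) = 6.3333·6.9167 - (3.8333)² = 29.1111.
  S^{-1} = (1/det) · [[d, -b], [-b, a]] = [[0.2376, -0.1317],
 [-0.1317, 0.2176]].

Step 4 — quadratic form (x̄ - mu_0)^T · S^{-1} · (x̄ - mu_0):
  S^{-1} · (x̄ - mu_0) = (0.4036, 0.2462),
  (x̄ - mu_0)^T · [...] = (3.5)·(0.4036) + (3.25)·(0.2462) = 2.2128.

Step 5 — scale by n: T² = 4 · 2.2128 = 8.8511.

T² ≈ 8.8511


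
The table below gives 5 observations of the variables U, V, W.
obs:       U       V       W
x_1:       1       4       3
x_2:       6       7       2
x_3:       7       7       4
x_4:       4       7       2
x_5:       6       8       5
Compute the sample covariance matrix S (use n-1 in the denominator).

Step 1 — column means:
  mean(U) = (1 + 6 + 7 + 4 + 6) / 5 = 24/5 = 4.8
  mean(V) = (4 + 7 + 7 + 7 + 8) / 5 = 33/5 = 6.6
  mean(W) = (3 + 2 + 4 + 2 + 5) / 5 = 16/5 = 3.2

Step 2 — sample covariance S[i,j] = (1/(n-1)) · Σ_k (x_{k,i} - mean_i) · (x_{k,j} - mean_j), with n-1 = 4.
  S[U,U] = ((-3.8)·(-3.8) + (1.2)·(1.2) + (2.2)·(2.2) + (-0.8)·(-0.8) + (1.2)·(1.2)) / 4 = 22.8/4 = 5.7
  S[U,V] = ((-3.8)·(-2.6) + (1.2)·(0.4) + (2.2)·(0.4) + (-0.8)·(0.4) + (1.2)·(1.4)) / 4 = 12.6/4 = 3.15
  S[U,W] = ((-3.8)·(-0.2) + (1.2)·(-1.2) + (2.2)·(0.8) + (-0.8)·(-1.2) + (1.2)·(1.8)) / 4 = 4.2/4 = 1.05
  S[V,V] = ((-2.6)·(-2.6) + (0.4)·(0.4) + (0.4)·(0.4) + (0.4)·(0.4) + (1.4)·(1.4)) / 4 = 9.2/4 = 2.3
  S[V,W] = ((-2.6)·(-0.2) + (0.4)·(-1.2) + (0.4)·(0.8) + (0.4)·(-1.2) + (1.4)·(1.8)) / 4 = 2.4/4 = 0.6
  S[W,W] = ((-0.2)·(-0.2) + (-1.2)·(-1.2) + (0.8)·(0.8) + (-1.2)·(-1.2) + (1.8)·(1.8)) / 4 = 6.8/4 = 1.7

S is symmetric (S[j,i] = S[i,j]). Assembling:

S = [[5.7, 3.15, 1.05],
 [3.15, 2.3, 0.6],
 [1.05, 0.6, 1.7]]


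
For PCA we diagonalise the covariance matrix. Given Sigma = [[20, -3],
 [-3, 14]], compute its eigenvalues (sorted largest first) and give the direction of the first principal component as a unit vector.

Step 1 — characteristic polynomial of 2×2 Sigma:
  det(Sigma - λI) = λ² - trace · λ + det = 0.
  trace = 20 + 14 = 34, det = 20·14 - (-3)² = 271.
Step 2 — discriminant:
  Δ = trace² - 4·det = 1156 - 1084 = 72.
Step 3 — eigenvalues:
  λ = (trace ± √Δ)/2 = (34 ± 8.4853)/2,
  λ_1 = 21.2426,  λ_2 = 12.7574.

Step 4 — unit eigenvector for λ_1: solve (Sigma - λ_1 I)v = 0. First row:
  (20 - 21.2426)·v_x + (-3)·v_y = 0, i.e. (-1.2426)·v_x + (-3)·v_y = 0,
  so v ∝ (b, λ_1 - a) = (-3, 1.2426); multiply by -1 so the first entry is positive: u = (3, -1.2426).
  ||u|| = √((3)² + (-1.2426)²) = √(10.5442) ≈ 3.2472,
  v_1 = u/||u|| ≈ (0.9239, -0.3827) (||v_1|| = 1).

λ_1 = 21.2426,  λ_2 = 12.7574;  v_1 ≈ (0.9239, -0.3827)


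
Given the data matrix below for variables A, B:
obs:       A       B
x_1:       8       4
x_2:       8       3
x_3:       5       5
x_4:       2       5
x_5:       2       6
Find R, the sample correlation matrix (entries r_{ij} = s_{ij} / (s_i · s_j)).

Step 1 — column means:
  mean(A) = (8 + 8 + 5 + 2 + 2) / 5 = 25/5 = 5
  mean(B) = (4 + 3 + 5 + 5 + 6) / 5 = 23/5 = 4.6

Step 2 — sample variances and covariances s[i,j] = (1/(n-1)) · Σ_k (x_{k,i} - mean_i) · (x_{k,j} - mean_j), with n-1 = 4:
  s[A,A] = ((3)·(3) + (3)·(3) + (0)·(0) + (-3)·(-3) + (-3)·(-3)) / 4 = 36/4 = 9
  s[A,B] = ((3)·(-0.6) + (3)·(-1.6) + (0)·(0.4) + (-3)·(0.4) + (-3)·(1.4)) / 4 = -12/4 = -3
  s[B,B] = ((-0.6)·(-0.6) + (-1.6)·(-1.6) + (0.4)·(0.4) + (0.4)·(0.4) + (1.4)·(1.4)) / 4 = 5.2/4 = 1.3
  Sample standard deviations s_i = √(s[i,i]):
  s(A) = √(9) = 3
  s(B) = √(1.3) = 1.1402

Step 3 — r_{ij} = s_{ij} / (s_i · s_j):
  r[A,A] = 1 (diagonal).
  r[A,B] = -3 / (3 · 1.1402) = -3 / 3.4205 = -0.8771
  r[B,B] = 1 (diagonal).

R is symmetric with unit diagonal. Assembling:

R = [[1, -0.8771],
 [-0.8771, 1]]
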